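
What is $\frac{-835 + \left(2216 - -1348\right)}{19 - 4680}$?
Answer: $- \frac{2729}{4661} \approx -0.5855$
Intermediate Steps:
$\frac{-835 + \left(2216 - -1348\right)}{19 - 4680} = \frac{-835 + \left(2216 + 1348\right)}{-4661} = \left(-835 + 3564\right) \left(- \frac{1}{4661}\right) = 2729 \left(- \frac{1}{4661}\right) = - \frac{2729}{4661}$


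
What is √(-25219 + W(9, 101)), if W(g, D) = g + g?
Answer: I*√25201 ≈ 158.75*I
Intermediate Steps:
W(g, D) = 2*g
√(-25219 + W(9, 101)) = √(-25219 + 2*9) = √(-25219 + 18) = √(-25201) = I*√25201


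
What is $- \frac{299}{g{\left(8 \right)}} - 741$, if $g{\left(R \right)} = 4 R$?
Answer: $- \frac{24011}{32} \approx -750.34$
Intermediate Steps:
$- \frac{299}{g{\left(8 \right)}} - 741 = - \frac{299}{4 \cdot 8} - 741 = - \frac{299}{32} - 741 = - \frac{24011}{32}$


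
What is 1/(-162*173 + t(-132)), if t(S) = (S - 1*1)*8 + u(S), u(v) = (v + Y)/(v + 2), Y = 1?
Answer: -130/3781569 ≈ -3.4377e-5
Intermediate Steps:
u(v) = (1 + v)/(2 + v) (u(v) = (v + 1)/(v + 2) = (1 + v)/(2 + v))
t(S) = -8 + 8*S + (1 + S)/(2 + S) (t(S) = (S - 1*1)*8 + (1 + S)/(2 + S) = (S - 1)*8 + (1 + S)/(2 + S) = (-1 + S)*8 + (1 + S)/(2 + S) = (-8 + 8*S) + (1 + S)/(2 + S) = -8 + 8*S + (1 + S)/(2 + S))
1/(-162*173 + t(-132)) = 1/(-162*173 + (-15 + 8*(-132)**2 + 9*(-132))/(2 - 132)) = 1/(-28026 + (-15 + 8*17424 - 1188)/(-130)) = 1/(-28026 - (-15 + 139392 - 1188)/130) = 1/(-28026 - 1/130*138189) = 1/(-28026 - 138189/130) = 1/(-3781569/130) = -130/3781569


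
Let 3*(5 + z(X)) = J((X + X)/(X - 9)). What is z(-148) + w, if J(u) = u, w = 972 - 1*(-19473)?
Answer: 9627536/471 ≈ 20441.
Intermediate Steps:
w = 20445 (w = 972 + 19473 = 20445)
z(X) = -5 + 2*X/(3*(-9 + X)) (z(X) = -5 + ((X + X)/(X - 9))/3 = -5 + ((2*X)/(-9 + X))/3 = -5 + (2*X/(-9 + X))/3 = -5 + 2*X/(3*(-9 + X)))
z(-148) + w = (135 - 13*(-148))/(3*(-9 - 148)) + 20445 = (⅓)*(135 + 1924)/(-157) + 20445 = (⅓)*(-1/157)*2059 + 20445 = -2059/471 + 20445 = 9627536/471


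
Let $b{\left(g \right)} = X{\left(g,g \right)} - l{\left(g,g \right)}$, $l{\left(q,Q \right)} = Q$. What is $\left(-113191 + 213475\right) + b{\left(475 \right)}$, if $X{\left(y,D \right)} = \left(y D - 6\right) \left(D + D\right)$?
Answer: $214437859$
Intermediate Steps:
$X{\left(y,D \right)} = 2 D \left(-6 + D y\right)$ ($X{\left(y,D \right)} = \left(D y - 6\right) 2 D = \left(-6 + D y\right) 2 D = 2 D \left(-6 + D y\right)$)
$b{\left(g \right)} = - g + 2 g \left(-6 + g^{2}\right)$ ($b{\left(g \right)} = 2 g \left(-6 + g g\right) - g = 2 g \left(-6 + g^{2}\right) - g = - g + 2 g \left(-6 + g^{2}\right)$)
$\left(-113191 + 213475\right) + b{\left(475 \right)} = \left(-113191 + 213475\right) + 475 \left(-13 + 2 \cdot 475^{2}\right) = 100284 + 475 \left(-13 + 2 \cdot 225625\right) = 100284 + 475 \left(-13 + 451250\right) = 100284 + 475 \cdot 451237 = 100284 + 214337575 = 214437859$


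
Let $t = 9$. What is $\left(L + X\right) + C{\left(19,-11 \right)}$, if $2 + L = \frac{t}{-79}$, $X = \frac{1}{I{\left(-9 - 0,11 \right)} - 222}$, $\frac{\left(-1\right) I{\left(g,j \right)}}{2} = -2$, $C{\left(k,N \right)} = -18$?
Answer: $- \frac{346481}{17222} \approx -20.118$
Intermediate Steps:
$I{\left(g,j \right)} = 4$ ($I{\left(g,j \right)} = \left(-2\right) \left(-2\right) = 4$)
$X = - \frac{1}{218}$ ($X = \frac{1}{4 - 222} = \frac{1}{-218} = - \frac{1}{218} \approx -0.0045872$)
$L = - \frac{167}{79}$ ($L = -2 + \frac{9}{-79} = -2 + 9 \left(- \frac{1}{79}\right) = -2 - \frac{9}{79} = - \frac{167}{79} \approx -2.1139$)
$\left(L + X\right) + C{\left(19,-11 \right)} = \left(- \frac{167}{79} - \frac{1}{218}\right) - 18 = - \frac{36485}{17222} - 18 = - \frac{346481}{17222}$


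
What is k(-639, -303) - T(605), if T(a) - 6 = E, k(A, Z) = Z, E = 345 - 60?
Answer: -594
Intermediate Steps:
E = 285
T(a) = 291 (T(a) = 6 + 285 = 291)
k(-639, -303) - T(605) = -303 - 1*291 = -303 - 291 = -594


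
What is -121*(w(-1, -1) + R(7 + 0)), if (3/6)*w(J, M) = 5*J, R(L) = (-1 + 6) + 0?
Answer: 605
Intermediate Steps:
R(L) = 5 (R(L) = 5 + 0 = 5)
w(J, M) = 10*J (w(J, M) = 2*(5*J) = 10*J)
-121*(w(-1, -1) + R(7 + 0)) = -121*(10*(-1) + 5) = -121*(-10 + 5) = -121*(-5) = 605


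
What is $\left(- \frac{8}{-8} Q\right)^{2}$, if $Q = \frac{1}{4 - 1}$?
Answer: $\frac{1}{9} \approx 0.11111$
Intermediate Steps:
$Q = \frac{1}{3} \approx 0.33333$
$\left(- \frac{8}{-8} Q\right)^{2} = \left(- \frac{8}{-8} \cdot \frac{1}{3}\right)^{2} = \left(\left(-8\right) \left(- \frac{1}{8}\right) \frac{1}{3}\right)^{2} = \left(1 \cdot \frac{1}{3}\right)^{2} = \left(\frac{1}{3}\right)^{2} = \frac{1}{9}$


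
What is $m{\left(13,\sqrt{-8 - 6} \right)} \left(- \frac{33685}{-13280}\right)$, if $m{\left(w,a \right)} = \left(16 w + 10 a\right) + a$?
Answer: $\frac{87581}{166} + \frac{74107 i \sqrt{14}}{2656} \approx 527.6 + 104.4 i$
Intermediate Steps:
$m{\left(w,a \right)} = 11 a + 16 w$ ($m{\left(w,a \right)} = \left(10 a + 16 w\right) + a = 11 a + 16 w$)
$m{\left(13,\sqrt{-8 - 6} \right)} \left(- \frac{33685}{-13280}\right) = \left(11 \sqrt{-8 - 6} + 16 \cdot 13\right) \left(- \frac{33685}{-13280}\right) = \left(11 \sqrt{-14} + 208\right) \left(\left(-33685\right) \left(- \frac{1}{13280}\right)\right) = \left(11 i \sqrt{14} + 208\right) \frac{6737}{2656} = \left(208 + 11 i \sqrt{14}\right) \frac{6737}{2656} = \frac{87581}{166} + \frac{74107 i \sqrt{14}}{2656}$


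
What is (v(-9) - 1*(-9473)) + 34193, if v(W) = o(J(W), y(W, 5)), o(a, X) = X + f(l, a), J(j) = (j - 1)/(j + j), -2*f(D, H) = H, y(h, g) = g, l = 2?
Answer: 786073/18 ≈ 43671.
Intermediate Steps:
f(D, H) = -H/2
J(j) = (-1 + j)/(2*j) (J(j) = (-1 + j)/((2*j)) = (-1 + j)*(1/(2*j)) = (-1 + j)/(2*j))
o(a, X) = X - a/2
v(W) = 5 - (-1 + W)/(4*W)
(v(-9) - 1*(-9473)) + 34193 = ((¼)*(1 + 19*(-9))/(-9) - 1*(-9473)) + 34193 = ((¼)*(-⅑)*(1 - 171) + 9473) + 34193 = ((¼)*(-⅑)*(-170) + 9473) + 34193 = (85/18 + 9473) + 34193 = 170599/18 + 34193 = 786073/18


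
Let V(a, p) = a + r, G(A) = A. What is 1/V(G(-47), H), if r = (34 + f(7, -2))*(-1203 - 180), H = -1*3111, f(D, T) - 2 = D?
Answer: -1/59516 ≈ -1.6802e-5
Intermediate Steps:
f(D, T) = 2 + D
H = -3111
r = -59469 (r = (34 + (2 + 7))*(-1203 - 180) = (34 + 9)*(-1383) = 43*(-1383) = -59469)
V(a, p) = -59469 + a (V(a, p) = a - 59469 = -59469 + a)
1/V(G(-47), H) = 1/(-59469 - 47) = 1/(-59516) = -1/59516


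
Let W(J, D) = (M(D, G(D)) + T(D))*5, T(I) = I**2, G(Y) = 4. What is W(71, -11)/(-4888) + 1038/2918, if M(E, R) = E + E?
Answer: 1814667/7131592 ≈ 0.25445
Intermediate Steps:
M(E, R) = 2*E
W(J, D) = 5*D**2 + 10*D (W(J, D) = (2*D + D**2)*5 = (D**2 + 2*D)*5 = 5*D**2 + 10*D)
W(71, -11)/(-4888) + 1038/2918 = (5*(-11)*(2 - 11))/(-4888) + 1038/2918 = (5*(-11)*(-9))*(-1/4888) + 1038*(1/2918) = 495*(-1/4888) + 519/1459 = -495/4888 + 519/1459 = 1814667/7131592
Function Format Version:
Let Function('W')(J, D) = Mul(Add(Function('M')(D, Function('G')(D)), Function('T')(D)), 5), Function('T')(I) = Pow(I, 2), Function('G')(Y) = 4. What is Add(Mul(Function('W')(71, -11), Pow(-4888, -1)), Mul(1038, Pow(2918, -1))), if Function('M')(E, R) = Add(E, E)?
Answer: Rational(1814667, 7131592) ≈ 0.25445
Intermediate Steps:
Function('M')(E, R) = Mul(2, E)
Function('W')(J, D) = Add(Mul(5, Pow(D, 2)), Mul(10, D)) (Function('W')(J, D) = Mul(Add(Mul(2, D), Pow(D, 2)), 5) = Mul(Add(Pow(D, 2), Mul(2, D)), 5) = Add(Mul(5, Pow(D, 2)), Mul(10, D)))
Add(Mul(Function('W')(71, -11), Pow(-4888, -1)), Mul(1038, Pow(2918, -1))) = Add(Mul(Mul(5, -11, Add(2, -11)), Pow(-4888, -1)), Mul(1038, Pow(2918, -1))) = Add(Mul(Mul(5, -11, -9), Rational(-1, 4888)), Mul(1038, Rational(1, 2918))) = Add(Mul(495, Rational(-1, 4888)), Rational(519, 1459)) = Add(Rational(-495, 4888), Rational(519, 1459)) = Rational(1814667, 7131592)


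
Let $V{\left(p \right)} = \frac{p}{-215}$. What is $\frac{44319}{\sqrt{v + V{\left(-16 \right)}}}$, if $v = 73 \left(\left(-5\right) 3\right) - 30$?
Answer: $- \frac{2607 i \sqrt{51999685}}{14227} \approx - 1321.4 i$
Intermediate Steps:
$V{\left(p \right)} = - \frac{p}{215}$ ($V{\left(p \right)} = p \left(- \frac{1}{215}\right) = - \frac{p}{215}$)
$v = -1125$ ($v = 73 \left(-15\right) - 30 = -1095 - 30 = -1125$)
$\frac{44319}{\sqrt{v + V{\left(-16 \right)}}} = \frac{44319}{\sqrt{-1125 - - \frac{16}{215}}} = \frac{44319}{\sqrt{-1125 + \frac{16}{215}}} = \frac{44319}{\sqrt{- \frac{241859}{215}}} = \frac{44319}{\frac{1}{215} i \sqrt{51999685}} = 44319 \left(- \frac{i \sqrt{51999685}}{241859}\right) = - \frac{2607 i \sqrt{51999685}}{14227}$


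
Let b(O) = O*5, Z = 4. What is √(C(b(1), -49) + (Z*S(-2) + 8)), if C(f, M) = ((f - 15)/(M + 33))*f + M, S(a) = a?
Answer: I*√734/4 ≈ 6.7731*I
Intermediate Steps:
b(O) = 5*O
C(f, M) = M + f*(-15 + f)/(33 + M) (C(f, M) = ((-15 + f)/(33 + M))*f + M = f*(-15 + f)/(33 + M) + M = M + f*(-15 + f)/(33 + M))
√(C(b(1), -49) + (Z*S(-2) + 8)) = √(((-49)² + (5*1)² - 75 + 33*(-49))/(33 - 49) + (4*(-2) + 8)) = √((2401 + 5² - 15*5 - 1617)/(-16) + (-8 + 8)) = √(-(2401 + 25 - 75 - 1617)/16 + 0) = √(-1/16*734 + 0) = √(-367/8 + 0) = √(-367/8) = I*√734/4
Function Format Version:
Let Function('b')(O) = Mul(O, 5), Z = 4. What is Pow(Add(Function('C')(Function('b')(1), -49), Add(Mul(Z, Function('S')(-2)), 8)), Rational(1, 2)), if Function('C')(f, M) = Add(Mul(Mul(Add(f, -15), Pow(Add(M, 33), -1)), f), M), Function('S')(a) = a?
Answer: Mul(Rational(1, 4), I, Pow(734, Rational(1, 2))) ≈ Mul(6.7731, I)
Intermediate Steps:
Function('b')(O) = Mul(5, O)
Function('C')(f, M) = Add(M, Mul(f, Pow(Add(33, M), -1), Add(-15, f))) (Function('C')(f, M) = Add(Mul(Mul(Add(-15, f), Pow(Add(33, M), -1)), f), M) = Add(Mul(Mul(Pow(Add(33, M), -1), Add(-15, f)), f), M) = Add(Mul(f, Pow(Add(33, M), -1), Add(-15, f)), M) = Add(M, Mul(f, Pow(Add(33, M), -1), Add(-15, f))))
Pow(Add(Function('C')(Function('b')(1), -49), Add(Mul(Z, Function('S')(-2)), 8)), Rational(1, 2)) = Pow(Add(Mul(Pow(Add(33, -49), -1), Add(Pow(-49, 2), Pow(Mul(5, 1), 2), Mul(-15, Mul(5, 1)), Mul(33, -49))), Add(Mul(4, -2), 8)), Rational(1, 2)) = Pow(Add(Mul(Pow(-16, -1), Add(2401, Pow(5, 2), Mul(-15, 5), -1617)), Add(-8, 8)), Rational(1, 2)) = Pow(Add(Mul(Rational(-1, 16), Add(2401, 25, -75, -1617)), 0), Rational(1, 2)) = Pow(Add(Mul(Rational(-1, 16), 734), 0), Rational(1, 2)) = Pow(Add(Rational(-367, 8), 0), Rational(1, 2)) = Pow(Rational(-367, 8), Rational(1, 2)) = Mul(Rational(1, 4), I, Pow(734, Rational(1, 2)))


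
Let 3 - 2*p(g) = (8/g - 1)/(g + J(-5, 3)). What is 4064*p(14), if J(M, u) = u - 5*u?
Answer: 45720/7 ≈ 6531.4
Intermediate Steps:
J(M, u) = -4*u
p(g) = 3/2 - (-1 + 8/g)/(2*(-12 + g)) (p(g) = 3/2 - (8/g - 1)/(2*(g - 4*3)) = 3/2 - (-1 + 8/g)/(2*(g - 12)) = 3/2 - (-1 + 8/g)/(2*(-12 + g)))
4064*p(14) = 4064*((½)*(-8 - 35*14 + 3*14²)/(14*(-12 + 14))) = 4064*((½)*(1/14)*(-8 - 490 + 3*196)/2) = 4064*((½)*(1/14)*(½)*(-8 - 490 + 588)) = 4064*((½)*(1/14)*(½)*90) = 4064*(45/28) = 45720/7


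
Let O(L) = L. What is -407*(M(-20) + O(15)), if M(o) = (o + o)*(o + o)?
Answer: -657305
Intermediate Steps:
M(o) = 4*o**2 (M(o) = (2*o)*(2*o) = 4*o**2)
-407*(M(-20) + O(15)) = -407*(4*(-20)**2 + 15) = -407*(4*400 + 15) = -407*(1600 + 15) = -407*1615 = -657305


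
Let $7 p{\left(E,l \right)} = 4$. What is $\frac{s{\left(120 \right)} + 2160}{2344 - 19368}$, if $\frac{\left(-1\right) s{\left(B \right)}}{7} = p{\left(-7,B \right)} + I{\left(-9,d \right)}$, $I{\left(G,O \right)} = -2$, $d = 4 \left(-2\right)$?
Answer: $- \frac{155}{1216} \approx -0.12747$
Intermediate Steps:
$d = -8$
$p{\left(E,l \right)} = \frac{4}{7}$ ($p{\left(E,l \right)} = \frac{1}{7} \cdot 4 = \frac{4}{7}$)
$s{\left(B \right)} = 10$ ($s{\left(B \right)} = - 7 \left(\frac{4}{7} - 2\right) = \left(-7\right) \left(- \frac{10}{7}\right) = 10$)
$\frac{s{\left(120 \right)} + 2160}{2344 - 19368} = \frac{10 + 2160}{2344 - 19368} = \frac{2170}{-17024} = 2170 \left(- \frac{1}{17024}\right) = - \frac{155}{1216}$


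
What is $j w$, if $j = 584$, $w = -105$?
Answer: $-61320$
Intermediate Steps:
$j w = 584 \left(-105\right) = -61320$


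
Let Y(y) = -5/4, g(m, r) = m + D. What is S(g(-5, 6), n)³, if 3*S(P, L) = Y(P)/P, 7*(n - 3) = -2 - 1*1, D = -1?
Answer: 125/373248 ≈ 0.00033490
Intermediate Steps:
g(m, r) = -1 + m (g(m, r) = m - 1 = -1 + m)
n = 18/7 (n = 3 + (-2 - 1*1)/7 = 3 + (-2 - 1)/7 = 3 + (⅐)*(-3) = 3 - 3/7 = 18/7 ≈ 2.5714)
Y(y) = -5/4 (Y(y) = -5*¼ = -5/4)
S(P, L) = -5/(12*P) (S(P, L) = (-5/(4*P))/3 = -5/(12*P))
S(g(-5, 6), n)³ = (-5/(12*(-1 - 5)))³ = (-5/12/(-6))³ = (-5/12*(-⅙))³ = (5/72)³ = 125/373248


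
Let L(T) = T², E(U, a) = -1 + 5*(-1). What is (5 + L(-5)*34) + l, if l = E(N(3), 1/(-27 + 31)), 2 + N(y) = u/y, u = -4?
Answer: 849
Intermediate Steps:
N(y) = -2 - 4/y
E(U, a) = -6 (E(U, a) = -1 - 5 = -6)
l = -6
(5 + L(-5)*34) + l = (5 + (-5)²*34) - 6 = (5 + 25*34) - 6 = (5 + 850) - 6 = 855 - 6 = 849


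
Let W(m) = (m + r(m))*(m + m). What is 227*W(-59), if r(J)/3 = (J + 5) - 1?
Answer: 6000064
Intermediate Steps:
r(J) = 12 + 3*J (r(J) = 3*((J + 5) - 1) = 3*((5 + J) - 1) = 3*(4 + J) = 12 + 3*J)
W(m) = 2*m*(12 + 4*m) (W(m) = (m + (12 + 3*m))*(m + m) = (12 + 4*m)*(2*m) = 2*m*(12 + 4*m))
227*W(-59) = 227*(8*(-59)*(3 - 59)) = 227*(8*(-59)*(-56)) = 227*26432 = 6000064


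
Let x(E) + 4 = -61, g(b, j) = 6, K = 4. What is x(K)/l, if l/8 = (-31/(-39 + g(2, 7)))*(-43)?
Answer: 2145/10664 ≈ 0.20114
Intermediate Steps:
x(E) = -65 (x(E) = -4 - 61 = -65)
l = -10664/33 (l = 8*((-31/(-39 + 6))*(-43)) = 8*((-31/(-33))*(-43)) = 8*(-1/33*(-31)*(-43)) = 8*((31/33)*(-43)) = 8*(-1333/33) = -10664/33 ≈ -323.15)
x(K)/l = -65/(-10664/33) = -65*(-33/10664) = 2145/10664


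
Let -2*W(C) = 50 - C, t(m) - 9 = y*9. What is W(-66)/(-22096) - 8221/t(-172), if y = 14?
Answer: -90821693/1491480 ≈ -60.894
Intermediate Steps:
t(m) = 135 (t(m) = 9 + 14*9 = 9 + 126 = 135)
W(C) = -25 + C/2 (W(C) = -(50 - C)/2 = -25 + C/2)
W(-66)/(-22096) - 8221/t(-172) = (-25 + (1/2)*(-66))/(-22096) - 8221/135 = (-25 - 33)*(-1/22096) - 8221*1/135 = -58*(-1/22096) - 8221/135 = 29/11048 - 8221/135 = -90821693/1491480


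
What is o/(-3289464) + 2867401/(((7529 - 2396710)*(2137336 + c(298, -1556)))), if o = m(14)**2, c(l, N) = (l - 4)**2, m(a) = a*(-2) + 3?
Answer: -832513336017641/4369225468156431912 ≈ -0.00019054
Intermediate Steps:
m(a) = 3 - 2*a (m(a) = -2*a + 3 = 3 - 2*a)
c(l, N) = (-4 + l)**2
o = 625 (o = (3 - 2*14)**2 = (3 - 28)**2 = (-25)**2 = 625)
o/(-3289464) + 2867401/(((7529 - 2396710)*(2137336 + c(298, -1556)))) = 625/(-3289464) + 2867401/(((7529 - 2396710)*(2137336 + (-4 + 298)**2))) = 625*(-1/3289464) + 2867401/((-2389181*(2137336 + 294**2))) = -625/3289464 + 2867401/((-2389181*(2137336 + 86436))) = -625/3289464 + 2867401/((-2389181*2223772)) = -625/3289464 + 2867401/(-5312993810732) = -625/3289464 + 2867401*(-1/5312993810732) = -625/3289464 - 2867401/5312993810732 = -832513336017641/4369225468156431912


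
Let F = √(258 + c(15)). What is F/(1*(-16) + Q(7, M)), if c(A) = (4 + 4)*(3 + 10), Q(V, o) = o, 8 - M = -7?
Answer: -√362 ≈ -19.026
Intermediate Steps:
M = 15 (M = 8 - 1*(-7) = 8 + 7 = 15)
c(A) = 104 (c(A) = 8*13 = 104)
F = √362 (F = √(258 + 104) = √362 ≈ 19.026)
F/(1*(-16) + Q(7, M)) = √362/(1*(-16) + 15) = √362/(-16 + 15) = √362/(-1) = √362*(-1) = -√362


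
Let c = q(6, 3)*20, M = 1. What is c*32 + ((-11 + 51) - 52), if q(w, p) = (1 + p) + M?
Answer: 3188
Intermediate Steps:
q(w, p) = 2 + p (q(w, p) = (1 + p) + 1 = 2 + p)
c = 100 (c = (2 + 3)*20 = 5*20 = 100)
c*32 + ((-11 + 51) - 52) = 100*32 + ((-11 + 51) - 52) = 3200 + (40 - 52) = 3200 - 12 = 3188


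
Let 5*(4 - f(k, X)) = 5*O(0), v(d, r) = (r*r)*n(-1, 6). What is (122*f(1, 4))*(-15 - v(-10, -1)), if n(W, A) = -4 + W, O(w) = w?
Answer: -4880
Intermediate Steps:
v(d, r) = -5*r² (v(d, r) = (r*r)*(-4 - 1) = r²*(-5) = -5*r²)
f(k, X) = 4 (f(k, X) = 4 - 0 = 4 - ⅕*0 = 4 + 0 = 4)
(122*f(1, 4))*(-15 - v(-10, -1)) = (122*4)*(-15 - (-5)*(-1)²) = 488*(-15 - (-5)) = 488*(-15 - 1*(-5)) = 488*(-15 + 5) = 488*(-10) = -4880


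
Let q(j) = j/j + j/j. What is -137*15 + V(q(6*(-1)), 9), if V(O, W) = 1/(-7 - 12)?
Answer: -39046/19 ≈ -2055.1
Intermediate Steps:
q(j) = 2 (q(j) = 1 + 1 = 2)
V(O, W) = -1/19 (V(O, W) = 1/(-19) = -1/19)
-137*15 + V(q(6*(-1)), 9) = -137*15 - 1/19 = -2055 - 1/19 = -39046/19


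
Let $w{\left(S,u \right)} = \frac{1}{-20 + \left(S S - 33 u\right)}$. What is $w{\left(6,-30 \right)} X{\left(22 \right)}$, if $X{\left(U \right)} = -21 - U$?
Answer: $- \frac{43}{1006} \approx -0.042744$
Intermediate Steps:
$w{\left(S,u \right)} = \frac{1}{-20 + S^{2} - 33 u}$ ($w{\left(S,u \right)} = \frac{1}{-20 + \left(S^{2} - 33 u\right)} = \frac{1}{-20 + S^{2} - 33 u}$)
$w{\left(6,-30 \right)} X{\left(22 \right)} = - \frac{1}{20 - 6^{2} + 33 \left(-30\right)} \left(-21 - 22\right) = - \frac{1}{20 - 36 - 990} \left(-21 - 22\right) = - \frac{1}{20 - 36 - 990} \left(-43\right) = - \frac{1}{-1006} \left(-43\right) = \left(-1\right) \left(- \frac{1}{1006}\right) \left(-43\right) = \frac{1}{1006} \left(-43\right) = - \frac{43}{1006}$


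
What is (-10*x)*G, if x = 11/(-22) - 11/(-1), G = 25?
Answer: -2625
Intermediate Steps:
x = 21/2 (x = 11*(-1/22) - 11*(-1) = -½ + 11 = 21/2 ≈ 10.500)
(-10*x)*G = -10*21/2*25 = -105*25 = -2625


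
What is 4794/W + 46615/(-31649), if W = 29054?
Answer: -601313452/459765023 ≈ -1.3079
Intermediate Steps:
4794/W + 46615/(-31649) = 4794/29054 + 46615/(-31649) = 4794*(1/29054) + 46615*(-1/31649) = 2397/14527 - 46615/31649 = -601313452/459765023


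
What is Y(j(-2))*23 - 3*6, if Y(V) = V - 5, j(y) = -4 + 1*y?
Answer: -271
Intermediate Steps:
j(y) = -4 + y
Y(V) = -5 + V
Y(j(-2))*23 - 3*6 = (-5 + (-4 - 2))*23 - 3*6 = (-5 - 6)*23 - 18 = -11*23 - 18 = -253 - 18 = -271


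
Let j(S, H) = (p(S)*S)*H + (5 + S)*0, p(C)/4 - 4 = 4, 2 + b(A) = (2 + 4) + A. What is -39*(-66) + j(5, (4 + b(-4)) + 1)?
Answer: 3374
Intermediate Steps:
b(A) = 4 + A (b(A) = -2 + ((2 + 4) + A) = -2 + (6 + A) = 4 + A)
p(C) = 32 (p(C) = 16 + 4*4 = 16 + 16 = 32)
j(S, H) = 32*H*S (j(S, H) = (32*S)*H + (5 + S)*0 = 32*H*S + 0 = 32*H*S)
-39*(-66) + j(5, (4 + b(-4)) + 1) = -39*(-66) + 32*((4 + (4 - 4)) + 1)*5 = 2574 + 32*((4 + 0) + 1)*5 = 2574 + 32*(4 + 1)*5 = 2574 + 32*5*5 = 2574 + 800 = 3374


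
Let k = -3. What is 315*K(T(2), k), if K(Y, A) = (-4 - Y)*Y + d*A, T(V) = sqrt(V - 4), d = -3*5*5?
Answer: 71505 - 1260*I*sqrt(2) ≈ 71505.0 - 1781.9*I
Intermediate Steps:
d = -75 (d = -15*5 = -75)
T(V) = sqrt(-4 + V)
K(Y, A) = -75*A + Y*(-4 - Y) (K(Y, A) = (-4 - Y)*Y - 75*A = Y*(-4 - Y) - 75*A = -75*A + Y*(-4 - Y))
315*K(T(2), k) = 315*(-(sqrt(-4 + 2))**2 - 75*(-3) - 4*sqrt(-4 + 2)) = 315*(-(sqrt(-2))**2 + 225 - 4*I*sqrt(2)) = 315*(-(I*sqrt(2))**2 + 225 - 4*I*sqrt(2)) = 315*(-1*(-2) + 225 - 4*I*sqrt(2)) = 315*(2 + 225 - 4*I*sqrt(2)) = 315*(227 - 4*I*sqrt(2)) = 71505 - 1260*I*sqrt(2)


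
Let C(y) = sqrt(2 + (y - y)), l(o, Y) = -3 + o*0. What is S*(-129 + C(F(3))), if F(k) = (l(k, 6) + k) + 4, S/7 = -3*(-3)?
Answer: -8127 + 63*sqrt(2) ≈ -8037.9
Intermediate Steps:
S = 63 (S = 7*(-3*(-3)) = 7*9 = 63)
l(o, Y) = -3 (l(o, Y) = -3 + 0 = -3)
F(k) = 1 + k (F(k) = (-3 + k) + 4 = 1 + k)
C(y) = sqrt(2) (C(y) = sqrt(2 + 0) = sqrt(2))
S*(-129 + C(F(3))) = 63*(-129 + sqrt(2)) = -8127 + 63*sqrt(2)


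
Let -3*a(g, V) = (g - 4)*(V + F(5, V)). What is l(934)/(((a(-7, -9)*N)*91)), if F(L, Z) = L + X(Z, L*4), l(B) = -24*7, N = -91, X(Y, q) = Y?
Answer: -72/169169 ≈ -0.00042561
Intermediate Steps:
l(B) = -168
F(L, Z) = L + Z
a(g, V) = -(-4 + g)*(5 + 2*V)/3 (a(g, V) = -(g - 4)*(V + (5 + V))/3 = -(-4 + g)*(5 + 2*V)/3)
l(934)/(((a(-7, -9)*N)*91)) = -168*(-1/(8281*(20/3 + (8/3)*(-9) - 1/3*(-9)*(-7) - 1/3*(-7)*(5 - 9)))) = -168*(-1/(8281*(20/3 - 24 - 21 - 1/3*(-7)*(-4)))) = -168*(-1/(8281*(20/3 - 24 - 21 - 28/3))) = -168/(-143/3*(-91)*91) = -168/((13013/3)*91) = -168/1184183/3 = -168*3/1184183 = -72/169169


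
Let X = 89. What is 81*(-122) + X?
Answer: -9793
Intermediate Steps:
81*(-122) + X = 81*(-122) + 89 = -9882 + 89 = -9793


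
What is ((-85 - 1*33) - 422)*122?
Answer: -65880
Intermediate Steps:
((-85 - 1*33) - 422)*122 = ((-85 - 33) - 422)*122 = (-118 - 422)*122 = -540*122 = -65880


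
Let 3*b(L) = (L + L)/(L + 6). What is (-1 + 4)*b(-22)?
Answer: 11/4 ≈ 2.7500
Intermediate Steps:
b(L) = 2*L/(3*(6 + L)) (b(L) = ((L + L)/(L + 6))/3 = ((2*L)/(6 + L))/3 = (2*L/(6 + L))/3 = 2*L/(3*(6 + L)))
(-1 + 4)*b(-22) = (-1 + 4)*((⅔)*(-22)/(6 - 22)) = 3*((⅔)*(-22)/(-16)) = 3*((⅔)*(-22)*(-1/16)) = 3*(11/12) = 11/4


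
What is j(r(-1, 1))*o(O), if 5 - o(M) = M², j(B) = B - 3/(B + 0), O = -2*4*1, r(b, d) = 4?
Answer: -767/4 ≈ -191.75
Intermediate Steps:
O = -8 (O = -8*1 = -8)
j(B) = B - 3/B
o(M) = 5 - M²
j(r(-1, 1))*o(O) = (4 - 3/4)*(5 - 1*(-8)²) = (4 - 3*¼)*(5 - 1*64) = (4 - ¾)*(5 - 64) = (13/4)*(-59) = -767/4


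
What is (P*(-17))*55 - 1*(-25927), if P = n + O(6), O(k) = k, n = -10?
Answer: 29667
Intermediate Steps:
P = -4 (P = -10 + 6 = -4)
(P*(-17))*55 - 1*(-25927) = -4*(-17)*55 - 1*(-25927) = 68*55 + 25927 = 3740 + 25927 = 29667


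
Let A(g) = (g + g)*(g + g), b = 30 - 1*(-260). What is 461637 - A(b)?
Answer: 125237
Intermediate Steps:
b = 290 (b = 30 + 260 = 290)
A(g) = 4*g**2 (A(g) = (2*g)*(2*g) = 4*g**2)
461637 - A(b) = 461637 - 4*290**2 = 461637 - 4*84100 = 461637 - 1*336400 = 461637 - 336400 = 125237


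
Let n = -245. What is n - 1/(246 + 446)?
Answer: -169541/692 ≈ -245.00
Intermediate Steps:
n - 1/(246 + 446) = -245 - 1/(246 + 446) = -245 - 1/692 = -169541/692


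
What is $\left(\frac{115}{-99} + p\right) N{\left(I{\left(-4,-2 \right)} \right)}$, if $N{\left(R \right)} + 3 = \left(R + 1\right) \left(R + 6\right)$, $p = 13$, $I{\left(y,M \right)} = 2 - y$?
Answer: $\frac{10548}{11} \approx 958.91$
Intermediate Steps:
$N{\left(R \right)} = -3 + \left(1 + R\right) \left(6 + R\right)$ ($N{\left(R \right)} = -3 + \left(R + 1\right) \left(R + 6\right) = -3 + \left(1 + R\right) \left(6 + R\right)$)
$\left(\frac{115}{-99} + p\right) N{\left(I{\left(-4,-2 \right)} \right)} = \left(\frac{115}{-99} + 13\right) \left(3 + \left(2 - -4\right)^{2} + 7 \left(2 - -4\right)\right) = \left(115 \left(- \frac{1}{99}\right) + 13\right) \left(3 + \left(2 + 4\right)^{2} + 7 \left(2 + 4\right)\right) = \left(- \frac{115}{99} + 13\right) \left(3 + 6^{2} + 7 \cdot 6\right) = \frac{1172 \left(3 + 36 + 42\right)}{99} = \frac{1172}{99} \cdot 81 = \frac{10548}{11}$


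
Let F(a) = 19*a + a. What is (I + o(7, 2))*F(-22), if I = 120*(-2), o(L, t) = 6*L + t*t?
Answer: 85360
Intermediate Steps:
o(L, t) = t² + 6*L (o(L, t) = 6*L + t² = t² + 6*L)
F(a) = 20*a
I = -240
(I + o(7, 2))*F(-22) = (-240 + (2² + 6*7))*(20*(-22)) = (-240 + (4 + 42))*(-440) = (-240 + 46)*(-440) = -194*(-440) = 85360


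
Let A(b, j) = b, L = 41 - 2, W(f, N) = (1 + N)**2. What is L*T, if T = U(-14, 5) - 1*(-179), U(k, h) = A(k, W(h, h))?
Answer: 6435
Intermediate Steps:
L = 39
U(k, h) = k
T = 165 (T = -14 - 1*(-179) = -14 + 179 = 165)
L*T = 39*165 = 6435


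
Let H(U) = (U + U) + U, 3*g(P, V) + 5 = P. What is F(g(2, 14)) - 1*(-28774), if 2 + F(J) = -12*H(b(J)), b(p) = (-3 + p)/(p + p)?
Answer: 28700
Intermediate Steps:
b(p) = (-3 + p)/(2*p) (b(p) = (-3 + p)/((2*p)) = (-3 + p)*(1/(2*p)) = (-3 + p)/(2*p))
g(P, V) = -5/3 + P/3
H(U) = 3*U (H(U) = 2*U + U = 3*U)
F(J) = -2 - 18*(-3 + J)/J (F(J) = -2 - 36*(-3 + J)/(2*J) = -2 - 18*(-3 + J)/J)
F(g(2, 14)) - 1*(-28774) = (-20 + 54/(-5/3 + (⅓)*2)) - 1*(-28774) = (-20 + 54/(-5/3 + ⅔)) + 28774 = (-20 + 54/(-1)) + 28774 = (-20 + 54*(-1)) + 28774 = (-20 - 54) + 28774 = -74 + 28774 = 28700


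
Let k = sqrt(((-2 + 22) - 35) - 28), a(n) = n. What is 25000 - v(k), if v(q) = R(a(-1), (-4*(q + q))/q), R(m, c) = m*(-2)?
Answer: 24998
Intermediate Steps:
k = I*sqrt(43) (k = sqrt((20 - 35) - 28) = sqrt(-15 - 28) = sqrt(-43) = I*sqrt(43) ≈ 6.5574*I)
R(m, c) = -2*m
v(q) = 2 (v(q) = -2*(-1) = 2)
25000 - v(k) = 25000 - 1*2 = 25000 - 2 = 24998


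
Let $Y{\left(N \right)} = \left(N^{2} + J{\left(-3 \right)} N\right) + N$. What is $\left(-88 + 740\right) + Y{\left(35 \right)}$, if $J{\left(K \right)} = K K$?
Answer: $2227$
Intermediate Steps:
$J{\left(K \right)} = K^{2}$
$Y{\left(N \right)} = N^{2} + 10 N$ ($Y{\left(N \right)} = \left(N^{2} + \left(-3\right)^{2} N\right) + N = \left(N^{2} + 9 N\right) + N = N^{2} + 10 N$)
$\left(-88 + 740\right) + Y{\left(35 \right)} = \left(-88 + 740\right) + 35 \left(10 + 35\right) = 652 + 35 \cdot 45 = 652 + 1575 = 2227$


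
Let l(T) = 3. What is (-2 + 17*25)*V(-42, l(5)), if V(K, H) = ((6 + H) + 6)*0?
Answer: 0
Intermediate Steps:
V(K, H) = 0 (V(K, H) = (12 + H)*0 = 0)
(-2 + 17*25)*V(-42, l(5)) = (-2 + 17*25)*0 = (-2 + 425)*0 = 423*0 = 0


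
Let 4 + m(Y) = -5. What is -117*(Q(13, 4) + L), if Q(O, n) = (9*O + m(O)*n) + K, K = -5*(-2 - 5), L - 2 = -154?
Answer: 4212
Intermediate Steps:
L = -152 (L = 2 - 154 = -152)
m(Y) = -9 (m(Y) = -4 - 5 = -9)
K = 35 (K = -5*(-7) = 35)
Q(O, n) = 35 - 9*n + 9*O (Q(O, n) = (9*O - 9*n) + 35 = (-9*n + 9*O) + 35 = 35 - 9*n + 9*O)
-117*(Q(13, 4) + L) = -117*((35 - 9*4 + 9*13) - 152) = -117*((35 - 36 + 117) - 152) = -117*(116 - 152) = -117*(-36) = 4212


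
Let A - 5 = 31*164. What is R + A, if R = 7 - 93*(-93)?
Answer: 13745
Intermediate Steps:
A = 5089 (A = 5 + 31*164 = 5 + 5084 = 5089)
R = 8656 (R = 7 + 8649 = 8656)
R + A = 8656 + 5089 = 13745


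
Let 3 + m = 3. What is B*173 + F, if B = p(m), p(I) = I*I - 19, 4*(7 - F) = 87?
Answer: -13207/4 ≈ -3301.8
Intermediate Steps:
m = 0 (m = -3 + 3 = 0)
F = -59/4 (F = 7 - 1/4*87 = 7 - 87/4 = -59/4 ≈ -14.750)
p(I) = -19 + I**2 (p(I) = I**2 - 19 = -19 + I**2)
B = -19 (B = -19 + 0**2 = -19 + 0 = -19)
B*173 + F = -19*173 - 59/4 = -3287 - 59/4 = -13207/4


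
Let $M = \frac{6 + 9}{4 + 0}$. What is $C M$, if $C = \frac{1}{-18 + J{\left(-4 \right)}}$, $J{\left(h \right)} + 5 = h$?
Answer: $- \frac{5}{36} \approx -0.13889$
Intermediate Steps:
$M = \frac{15}{4} \approx 3.75$
$J{\left(h \right)} = -5 + h$
$C = - \frac{1}{27}$ ($C = \frac{1}{-18 - 9} = \frac{1}{-27} = - \frac{1}{27} \approx -0.037037$)
$C M = \left(- \frac{1}{27}\right) \frac{15}{4} = - \frac{5}{36}$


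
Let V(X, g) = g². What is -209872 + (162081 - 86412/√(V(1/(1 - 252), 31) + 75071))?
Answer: -47791 - 7201*√33/132 ≈ -48104.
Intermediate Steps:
-209872 + (162081 - 86412/√(V(1/(1 - 252), 31) + 75071)) = -209872 + (162081 - 86412/√(31² + 75071)) = -209872 + (162081 - 86412/√(961 + 75071)) = -209872 + (162081 - 86412*√33/1584) = -209872 + (162081 - 7201*√33/132) = -47791 - 7201*√33/132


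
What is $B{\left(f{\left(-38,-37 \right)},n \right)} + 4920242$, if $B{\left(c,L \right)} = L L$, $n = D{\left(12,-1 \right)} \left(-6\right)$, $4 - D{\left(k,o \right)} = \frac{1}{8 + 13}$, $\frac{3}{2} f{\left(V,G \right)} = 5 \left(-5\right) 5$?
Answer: $\frac{241119414}{49} \approx 4.9208 \cdot 10^{6}$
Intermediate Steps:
$f{\left(V,G \right)} = - \frac{250}{3}$ ($f{\left(V,G \right)} = \frac{2 \cdot 5 \left(-5\right) 5}{3} = \frac{2 \left(\left(-25\right) 5\right)}{3} = \frac{2}{3} \left(-125\right) = - \frac{250}{3}$)
$D{\left(k,o \right)} = \frac{83}{21}$ ($D{\left(k,o \right)} = 4 - \frac{1}{8 + 13} = 4 - \frac{1}{21} = \frac{83}{21}$)
$n = - \frac{166}{7}$ ($n = \frac{83}{21} \left(-6\right) = - \frac{166}{7} \approx -23.714$)
$B{\left(c,L \right)} = L^{2}$
$B{\left(f{\left(-38,-37 \right)},n \right)} + 4920242 = \left(- \frac{166}{7}\right)^{2} + 4920242 = \frac{27556}{49} + 4920242 = \frac{241119414}{49}$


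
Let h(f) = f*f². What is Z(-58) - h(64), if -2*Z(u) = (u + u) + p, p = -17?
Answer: -524155/2 ≈ -2.6208e+5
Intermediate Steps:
h(f) = f³
Z(u) = 17/2 - u (Z(u) = -((u + u) - 17)/2 = -(2*u - 17)/2 = -(-17 + 2*u)/2 = 17/2 - u)
Z(-58) - h(64) = (17/2 - 1*(-58)) - 1*64³ = (17/2 + 58) - 1*262144 = 133/2 - 262144 = -524155/2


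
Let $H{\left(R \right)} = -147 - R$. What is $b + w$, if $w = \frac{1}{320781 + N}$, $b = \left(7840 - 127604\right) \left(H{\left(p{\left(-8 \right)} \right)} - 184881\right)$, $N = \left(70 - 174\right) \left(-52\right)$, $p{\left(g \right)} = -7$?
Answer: $\frac{7227974767947317}{326189} \approx 2.2159 \cdot 10^{10}$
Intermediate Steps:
$N = 5408$ ($N = \left(-104\right) \left(-52\right) = 5408$)
$b = 22158855044$ ($b = \left(7840 - 127604\right) \left(\left(-147 - -7\right) - 184881\right) = - 119764 \left(\left(-147 + 7\right) - 184881\right) = - 119764 \left(-140 - 184881\right) = \left(-119764\right) \left(-185021\right) = 22158855044$)
$w = \frac{1}{326189}$ ($w = \frac{1}{320781 + 5408} = \frac{1}{326189} \approx 3.0657 \cdot 10^{-6}$)
$b + w = 22158855044 + \frac{1}{326189} = \frac{7227974767947317}{326189}$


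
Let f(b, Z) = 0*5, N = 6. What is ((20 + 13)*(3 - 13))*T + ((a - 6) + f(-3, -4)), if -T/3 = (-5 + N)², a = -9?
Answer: 975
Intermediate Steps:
f(b, Z) = 0
T = -3 (T = -3*(-5 + 6)² = -3*1² = -3*1 = -3)
((20 + 13)*(3 - 13))*T + ((a - 6) + f(-3, -4)) = ((20 + 13)*(3 - 13))*(-3) + ((-9 - 6) + 0) = (33*(-10))*(-3) + (-15 + 0) = -330*(-3) - 15 = 990 - 15 = 975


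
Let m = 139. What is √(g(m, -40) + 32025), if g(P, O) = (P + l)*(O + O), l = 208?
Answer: √4265 ≈ 65.307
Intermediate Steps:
g(P, O) = 2*O*(208 + P) (g(P, O) = (P + 208)*(O + O) = (208 + P)*(2*O) = 2*O*(208 + P))
√(g(m, -40) + 32025) = √(2*(-40)*(208 + 139) + 32025) = √(2*(-40)*347 + 32025) = √(-27760 + 32025) = √4265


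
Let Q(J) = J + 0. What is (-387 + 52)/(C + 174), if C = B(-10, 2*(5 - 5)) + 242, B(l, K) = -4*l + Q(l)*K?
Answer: -335/456 ≈ -0.73465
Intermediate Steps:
Q(J) = J
B(l, K) = -4*l + K*l (B(l, K) = -4*l + l*K = -4*l + K*l)
C = 282 (C = -10*(-4 + 2*(5 - 5)) + 242 = -10*(-4 + 2*0) + 242 = -10*(-4 + 0) + 242 = -10*(-4) + 242 = 40 + 242 = 282)
(-387 + 52)/(C + 174) = (-387 + 52)/(282 + 174) = -335/456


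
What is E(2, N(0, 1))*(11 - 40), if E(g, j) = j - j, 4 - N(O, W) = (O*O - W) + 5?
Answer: 0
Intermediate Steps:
N(O, W) = -1 + W - O² (N(O, W) = 4 - ((O*O - W) + 5) = 4 - ((O² - W) + 5) = 4 - (5 + O² - W) = 4 + (-5 + W - O²) = -1 + W - O²)
E(g, j) = 0
E(2, N(0, 1))*(11 - 40) = 0*(11 - 40) = 0*(-29) = 0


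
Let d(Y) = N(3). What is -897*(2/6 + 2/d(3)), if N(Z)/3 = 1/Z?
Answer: -2093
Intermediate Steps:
N(Z) = 3/Z
d(Y) = 1 (d(Y) = 3/3 = 3*(⅓) = 1)
-897*(2/6 + 2/d(3)) = -897*(2/6 + 2/1) = -897*(2*(⅙) + 2*1) = -897*(⅓ + 2) = -897*7/3 = -2093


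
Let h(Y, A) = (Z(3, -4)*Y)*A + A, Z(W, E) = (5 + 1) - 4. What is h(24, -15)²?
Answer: 540225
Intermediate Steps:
Z(W, E) = 2 (Z(W, E) = 6 - 4 = 2)
h(Y, A) = A + 2*A*Y (h(Y, A) = (2*Y)*A + A = 2*A*Y + A = A + 2*A*Y)
h(24, -15)² = (-15*(1 + 2*24))² = (-15*(1 + 48))² = (-15*49)² = (-735)² = 540225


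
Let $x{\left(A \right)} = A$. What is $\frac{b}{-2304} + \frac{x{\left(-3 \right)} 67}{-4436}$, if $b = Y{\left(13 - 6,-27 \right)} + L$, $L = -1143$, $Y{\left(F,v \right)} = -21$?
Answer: $\frac{117221}{212928} \approx 0.55052$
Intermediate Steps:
$b = -1164$ ($b = -21 - 1143 = -1164$)
$\frac{b}{-2304} + \frac{x{\left(-3 \right)} 67}{-4436} = - \frac{1164}{-2304} + \frac{\left(-3\right) 67}{-4436} = \left(-1164\right) \left(- \frac{1}{2304}\right) - - \frac{201}{4436} = \frac{97}{192} + \frac{201}{4436} = \frac{117221}{212928}$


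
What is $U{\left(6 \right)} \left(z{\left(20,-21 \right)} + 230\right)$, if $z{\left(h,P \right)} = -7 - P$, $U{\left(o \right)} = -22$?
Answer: $-5368$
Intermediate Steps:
$U{\left(6 \right)} \left(z{\left(20,-21 \right)} + 230\right) = - 22 \left(\left(-7 - -21\right) + 230\right) = - 22 \left(\left(-7 + 21\right) + 230\right) = - 22 \left(14 + 230\right) = \left(-22\right) 244 = -5368$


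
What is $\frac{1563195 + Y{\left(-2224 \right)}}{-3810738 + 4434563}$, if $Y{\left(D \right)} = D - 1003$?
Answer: $\frac{1559968}{623825} \approx 2.5006$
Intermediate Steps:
$Y{\left(D \right)} = -1003 + D$
$\frac{1563195 + Y{\left(-2224 \right)}}{-3810738 + 4434563} = \frac{1563195 - 3227}{-3810738 + 4434563} = \frac{1563195 - 3227}{623825} = 1559968 \cdot \frac{1}{623825} = \frac{1559968}{623825}$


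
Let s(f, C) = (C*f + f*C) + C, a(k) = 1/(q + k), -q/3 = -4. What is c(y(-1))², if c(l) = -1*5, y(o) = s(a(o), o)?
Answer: 25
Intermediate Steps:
q = 12 (q = -3*(-4) = 12)
a(k) = 1/(12 + k)
s(f, C) = C + 2*C*f (s(f, C) = (C*f + C*f) + C = 2*C*f + C = C + 2*C*f)
y(o) = o*(1 + 2/(12 + o))
c(l) = -5
c(y(-1))² = (-5)² = 25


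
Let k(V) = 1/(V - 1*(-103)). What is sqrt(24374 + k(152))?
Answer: sqrt(1584919605)/255 ≈ 156.12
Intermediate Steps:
k(V) = 1/(103 + V) (k(V) = 1/(V + 103) = 1/(103 + V))
sqrt(24374 + k(152)) = sqrt(24374 + 1/(103 + 152)) = sqrt(24374 + 1/255) = sqrt(6215371/255) = sqrt(1584919605)/255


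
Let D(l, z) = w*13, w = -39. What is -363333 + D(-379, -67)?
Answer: -363840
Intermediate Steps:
D(l, z) = -507 (D(l, z) = -39*13 = -507)
-363333 + D(-379, -67) = -363333 - 507 = -363840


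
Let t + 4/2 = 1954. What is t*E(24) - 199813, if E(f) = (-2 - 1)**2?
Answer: -182245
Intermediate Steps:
t = 1952 (t = -2 + 1954 = 1952)
E(f) = 9 (E(f) = (-3)**2 = 9)
t*E(24) - 199813 = 1952*9 - 199813 = 17568 - 199813 = -182245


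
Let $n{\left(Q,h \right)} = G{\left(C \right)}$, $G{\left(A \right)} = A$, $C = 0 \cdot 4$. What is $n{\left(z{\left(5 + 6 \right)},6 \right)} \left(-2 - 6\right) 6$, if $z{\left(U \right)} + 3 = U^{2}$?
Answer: $0$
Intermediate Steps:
$z{\left(U \right)} = -3 + U^{2}$
$C = 0$
$n{\left(Q,h \right)} = 0$
$n{\left(z{\left(5 + 6 \right)},6 \right)} \left(-2 - 6\right) 6 = 0 \left(-2 - 6\right) 6 = 0 \left(\left(-8\right) 6\right) = 0 \left(-48\right) = 0$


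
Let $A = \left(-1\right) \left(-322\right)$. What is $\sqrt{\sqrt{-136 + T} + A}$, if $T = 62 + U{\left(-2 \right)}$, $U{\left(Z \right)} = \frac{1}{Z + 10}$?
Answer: $\frac{\sqrt{1288 + i \sqrt{1182}}}{2} \approx 17.946 + 0.23947 i$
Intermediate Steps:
$U{\left(Z \right)} = \frac{1}{10 + Z}$
$A = 322$
$T = \frac{497}{8}$ ($T = 62 + \frac{1}{10 - 2} = 62 + \frac{1}{8} = \frac{497}{8} \approx 62.125$)
$\sqrt{\sqrt{-136 + T} + A} = \sqrt{\sqrt{-136 + \frac{497}{8}} + 322} = \sqrt{\sqrt{- \frac{591}{8}} + 322} = \sqrt{\frac{i \sqrt{1182}}{4} + 322} = \sqrt{322 + \frac{i \sqrt{1182}}{4}}$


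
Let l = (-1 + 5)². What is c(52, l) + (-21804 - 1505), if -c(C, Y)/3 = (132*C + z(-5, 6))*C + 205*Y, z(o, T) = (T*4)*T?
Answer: -1126397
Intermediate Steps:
z(o, T) = 4*T² (z(o, T) = (4*T)*T = 4*T²)
l = 16 (l = 4² = 16)
c(C, Y) = -615*Y - 3*C*(144 + 132*C) (c(C, Y) = -3*((132*C + 4*6²)*C + 205*Y) = -3*((132*C + 4*36)*C + 205*Y) = -3*((132*C + 144)*C + 205*Y) = -3*((144 + 132*C)*C + 205*Y) = -3*(C*(144 + 132*C) + 205*Y) = -3*(205*Y + C*(144 + 132*C)) = -615*Y - 3*C*(144 + 132*C))
c(52, l) + (-21804 - 1505) = (-615*16 - 432*52 - 396*52²) + (-21804 - 1505) = (-9840 - 22464 - 396*2704) - 23309 = (-9840 - 22464 - 1070784) - 23309 = -1103088 - 23309 = -1126397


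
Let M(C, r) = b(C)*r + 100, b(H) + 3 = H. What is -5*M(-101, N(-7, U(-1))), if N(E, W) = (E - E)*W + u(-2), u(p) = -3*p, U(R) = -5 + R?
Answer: 2620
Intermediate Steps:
b(H) = -3 + H
N(E, W) = 6 (N(E, W) = (E - E)*W - 3*(-2) = 0*W + 6 = 0 + 6 = 6)
M(C, r) = 100 + r*(-3 + C) (M(C, r) = (-3 + C)*r + 100 = r*(-3 + C) + 100 = 100 + r*(-3 + C))
-5*M(-101, N(-7, U(-1))) = -5*(100 + 6*(-3 - 101)) = -5*(100 + 6*(-104)) = -5*(100 - 624) = -5*(-524) = 2620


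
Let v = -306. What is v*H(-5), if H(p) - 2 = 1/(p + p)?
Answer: -2907/5 ≈ -581.40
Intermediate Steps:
H(p) = 2 + 1/(2*p) (H(p) = 2 + 1/(p + p) = 2 + 1/(2*p))
v*H(-5) = -306*(2 + (½)/(-5)) = -306*(2 + (½)*(-⅕)) = -306*(2 - ⅒) = -306*19/10 = -2907/5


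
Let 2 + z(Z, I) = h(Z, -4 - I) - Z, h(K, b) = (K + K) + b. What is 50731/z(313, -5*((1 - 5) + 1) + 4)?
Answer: 50731/288 ≈ 176.15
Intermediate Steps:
h(K, b) = b + 2*K (h(K, b) = 2*K + b = b + 2*K)
z(Z, I) = -6 + Z - I (z(Z, I) = -2 + (((-4 - I) + 2*Z) - Z) = -2 + ((-4 - I + 2*Z) - Z) = -2 + (-4 + Z - I) = -6 + Z - I)
50731/z(313, -5*((1 - 5) + 1) + 4) = 50731/(-6 + 313 - (-5*((1 - 5) + 1) + 4)) = 50731/(-6 + 313 - (-5*(-4 + 1) + 4)) = 50731/(-6 + 313 - (-5*(-3) + 4)) = 50731/(-6 + 313 - (15 + 4)) = 50731/(-6 + 313 - 1*19) = 50731/(-6 + 313 - 19) = 50731/288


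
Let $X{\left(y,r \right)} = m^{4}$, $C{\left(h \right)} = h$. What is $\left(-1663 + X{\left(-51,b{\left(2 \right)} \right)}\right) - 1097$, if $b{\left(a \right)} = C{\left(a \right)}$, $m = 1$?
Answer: $-2759$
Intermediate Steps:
$b{\left(a \right)} = a$
$X{\left(y,r \right)} = 1$ ($X{\left(y,r \right)} = 1^{4} = 1$)
$\left(-1663 + X{\left(-51,b{\left(2 \right)} \right)}\right) - 1097 = \left(-1663 + 1\right) - 1097 = -1662 - 1097 = -2759$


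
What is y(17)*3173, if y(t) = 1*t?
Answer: 53941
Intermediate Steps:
y(t) = t
y(17)*3173 = 17*3173 = 53941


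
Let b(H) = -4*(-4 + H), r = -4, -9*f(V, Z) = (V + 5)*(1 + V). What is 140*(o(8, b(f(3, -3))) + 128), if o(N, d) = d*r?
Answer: 8960/9 ≈ 995.56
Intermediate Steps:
f(V, Z) = -(1 + V)*(5 + V)/9 (f(V, Z) = -(V + 5)*(1 + V)/9 = -(5 + V)*(1 + V)/9 = -(1 + V)*(5 + V)/9)
b(H) = 16 - 4*H
o(N, d) = -4*d (o(N, d) = d*(-4) = -4*d)
140*(o(8, b(f(3, -3))) + 128) = 140*(-4*(16 - 4*(-5/9 - 2/3*3 - 1/9*3**2)) + 128) = 140*(-4*(16 - 4*(-5/9 - 2 - 1/9*9)) + 128) = 140*(-4*(16 - 4*(-5/9 - 2 - 1)) + 128) = 140*(-4*(16 - 4*(-32/9)) + 128) = 140*(-4*(16 + 128/9) + 128) = 140*(-4*272/9 + 128) = 140*(-1088/9 + 128) = 140*(64/9) = 8960/9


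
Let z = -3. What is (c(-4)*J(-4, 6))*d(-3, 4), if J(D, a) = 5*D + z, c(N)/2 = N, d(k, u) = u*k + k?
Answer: -2760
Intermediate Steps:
d(k, u) = k + k*u (d(k, u) = k*u + k = k + k*u)
c(N) = 2*N
J(D, a) = -3 + 5*D (J(D, a) = 5*D - 3 = -3 + 5*D)
(c(-4)*J(-4, 6))*d(-3, 4) = ((2*(-4))*(-3 + 5*(-4)))*(-3*(1 + 4)) = (-8*(-3 - 20))*(-3*5) = -8*(-23)*(-15) = 184*(-15) = -2760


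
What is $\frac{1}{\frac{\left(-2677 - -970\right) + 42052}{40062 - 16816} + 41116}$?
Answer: $\frac{23246}{955822881} \approx 2.432 \cdot 10^{-5}$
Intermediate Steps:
$\frac{1}{\frac{\left(-2677 - -970\right) + 42052}{40062 - 16816} + 41116} = \frac{1}{\frac{\left(-2677 + 970\right) + 42052}{23246} + 41116} = \frac{1}{\left(-1707 + 42052\right) \frac{1}{23246} + 41116} = \frac{1}{40345 \cdot \frac{1}{23246} + 41116} = \frac{1}{\frac{40345}{23246} + 41116} = \frac{1}{\frac{955822881}{23246}} = \frac{23246}{955822881}$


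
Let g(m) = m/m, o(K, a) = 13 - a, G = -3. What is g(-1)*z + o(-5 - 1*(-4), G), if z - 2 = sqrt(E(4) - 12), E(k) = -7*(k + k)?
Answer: 18 + 2*I*sqrt(17) ≈ 18.0 + 8.2462*I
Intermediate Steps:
E(k) = -14*k
g(m) = 1
z = 2 + 2*I*sqrt(17) (z = 2 + sqrt(-14*4 - 12) = 2 + sqrt(-56 - 12) = 2 + sqrt(-68) = 2 + 2*I*sqrt(17) ≈ 2.0 + 8.2462*I)
g(-1)*z + o(-5 - 1*(-4), G) = 1*(2 + 2*I*sqrt(17)) + (13 - 1*(-3)) = (2 + 2*I*sqrt(17)) + (13 + 3) = (2 + 2*I*sqrt(17)) + 16 = 18 + 2*I*sqrt(17)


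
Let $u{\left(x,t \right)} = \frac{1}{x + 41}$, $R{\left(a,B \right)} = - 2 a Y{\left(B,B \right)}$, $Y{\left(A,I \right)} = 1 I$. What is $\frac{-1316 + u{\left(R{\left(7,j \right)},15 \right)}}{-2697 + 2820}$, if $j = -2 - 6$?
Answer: $- \frac{201347}{18819} \approx -10.699$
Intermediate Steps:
$Y{\left(A,I \right)} = I$
$j = -8$ ($j = -2 - 6 = -8$)
$R{\left(a,B \right)} = - 2 B a$ ($R{\left(a,B \right)} = - 2 a B = - 2 B a$)
$u{\left(x,t \right)} = \frac{1}{41 + x}$
$\frac{-1316 + u{\left(R{\left(7,j \right)},15 \right)}}{-2697 + 2820} = \frac{-1316 + \frac{1}{41 - \left(-16\right) 7}}{-2697 + 2820} = \frac{-1316 + \frac{1}{41 + 112}}{123} = \left(-1316 + \frac{1}{153}\right) \frac{1}{123} = \left(- \frac{201347}{153}\right) \frac{1}{123} = - \frac{201347}{18819}$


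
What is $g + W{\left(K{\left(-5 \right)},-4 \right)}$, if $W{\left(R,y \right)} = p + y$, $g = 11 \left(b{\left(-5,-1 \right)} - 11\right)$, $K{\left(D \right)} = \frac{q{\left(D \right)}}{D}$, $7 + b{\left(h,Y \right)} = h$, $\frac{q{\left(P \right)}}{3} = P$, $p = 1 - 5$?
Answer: $-261$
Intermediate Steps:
$p = -4$ ($p = 1 - 5 = -4$)
$q{\left(P \right)} = 3 P$
$b{\left(h,Y \right)} = -7 + h$
$K{\left(D \right)} = 3$ ($K{\left(D \right)} = \frac{3 D}{D} = 3$)
$g = -253$ ($g = 11 \left(\left(-7 - 5\right) - 11\right) = 11 \left(-12 - 11\right) = 11 \left(-23\right) = -253$)
$W{\left(R,y \right)} = -4 + y$
$g + W{\left(K{\left(-5 \right)},-4 \right)} = -253 - 8 = -261$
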